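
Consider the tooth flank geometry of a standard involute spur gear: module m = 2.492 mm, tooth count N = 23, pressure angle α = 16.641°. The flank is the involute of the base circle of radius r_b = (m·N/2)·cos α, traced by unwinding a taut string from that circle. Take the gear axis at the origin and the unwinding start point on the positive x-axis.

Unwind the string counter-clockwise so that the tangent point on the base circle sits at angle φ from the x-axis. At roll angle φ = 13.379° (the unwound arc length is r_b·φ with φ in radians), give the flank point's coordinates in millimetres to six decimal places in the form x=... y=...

x=28.196147 y=0.115898

pitch radius r_p = m·N/2 = 2.492·23/2 = 28.658000
base radius r_b = r_p·cos α = 28.658000·cos 16.641° = 27.457743
roll angle φ = 13.379° = 0.23350760 rad
x = r_b·(cos φ + φ·sin φ) = 27.457743·(0.97286075 + 0.23350760·0.23139135) = 28.196147
y = r_b·(sin φ − φ·cos φ) = 27.457743·(0.23139135 − 0.23350760·0.97286075) = 0.115898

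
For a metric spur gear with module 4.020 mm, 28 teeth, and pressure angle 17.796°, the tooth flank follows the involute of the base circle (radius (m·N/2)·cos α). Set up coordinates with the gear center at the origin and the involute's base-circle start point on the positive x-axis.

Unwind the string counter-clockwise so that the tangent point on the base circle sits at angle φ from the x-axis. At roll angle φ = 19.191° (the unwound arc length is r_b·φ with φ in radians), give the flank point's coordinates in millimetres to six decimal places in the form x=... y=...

pitch radius r_p = m·N/2 = 4.020·28/2 = 56.280000
base radius r_b = r_p·cos α = 56.280000·cos 17.796° = 53.587043
roll angle φ = 19.191° = 0.33494614 rad
x = r_b·(cos φ + φ·sin φ) = 53.587043·(0.94442802 + 0.33494614·0.32871830) = 56.509195
y = r_b·(sin φ − φ·cos φ) = 53.587043·(0.32871830 − 0.33494614·0.94442802) = 0.663718

x=56.509195 y=0.663718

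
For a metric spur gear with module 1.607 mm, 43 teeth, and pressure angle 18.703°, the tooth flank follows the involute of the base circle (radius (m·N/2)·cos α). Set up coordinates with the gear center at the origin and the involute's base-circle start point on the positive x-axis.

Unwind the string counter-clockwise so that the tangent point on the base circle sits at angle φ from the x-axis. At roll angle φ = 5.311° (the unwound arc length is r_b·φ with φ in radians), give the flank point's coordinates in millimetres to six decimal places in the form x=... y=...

x=32.866302 y=0.008681

pitch radius r_p = m·N/2 = 1.607·43/2 = 34.550500
base radius r_b = r_p·cos α = 34.550500·cos 18.703° = 32.726009
roll angle φ = 5.311° = 0.09269444 rad
x = r_b·(cos φ + φ·sin φ) = 32.726009·(0.99570695 + 0.09269444·0.09256175) = 32.866302
y = r_b·(sin φ − φ·cos φ) = 32.726009·(0.09256175 − 0.09269444·0.99570695) = 0.008681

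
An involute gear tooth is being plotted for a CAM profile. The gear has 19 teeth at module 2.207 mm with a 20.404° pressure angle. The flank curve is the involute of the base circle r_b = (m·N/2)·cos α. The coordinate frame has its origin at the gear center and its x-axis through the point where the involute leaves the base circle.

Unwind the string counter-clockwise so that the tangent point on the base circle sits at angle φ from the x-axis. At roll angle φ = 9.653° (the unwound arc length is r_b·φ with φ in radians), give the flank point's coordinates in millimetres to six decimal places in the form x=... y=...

x=19.927928 y=0.031236

pitch radius r_p = m·N/2 = 2.207·19/2 = 20.966500
base radius r_b = r_p·cos α = 20.966500·cos 20.404° = 19.651013
roll angle φ = 9.653° = 0.16847663 rad
x = r_b·(cos φ + φ·sin φ) = 19.651013·(0.98584135 + 0.16847663·0.16768075) = 19.927928
y = r_b·(sin φ − φ·cos φ) = 19.651013·(0.16768075 − 0.16847663·0.98584135) = 0.031236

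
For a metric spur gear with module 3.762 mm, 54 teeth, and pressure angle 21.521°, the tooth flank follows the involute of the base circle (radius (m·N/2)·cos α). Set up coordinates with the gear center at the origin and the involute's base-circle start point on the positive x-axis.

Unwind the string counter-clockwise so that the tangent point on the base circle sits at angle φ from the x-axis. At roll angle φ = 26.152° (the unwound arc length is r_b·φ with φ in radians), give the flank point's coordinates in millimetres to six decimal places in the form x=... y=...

pitch radius r_p = m·N/2 = 3.762·54/2 = 101.574000
base radius r_b = r_p·cos α = 101.574000·cos 21.521° = 94.492583
roll angle φ = 26.152° = 0.45643851 rad
x = r_b·(cos φ + φ·sin φ) = 94.492583·(0.89762793 + 0.45643851·0.44075401) = 103.828926
y = r_b·(sin φ − φ·cos φ) = 94.492583·(0.44075401 − 0.45643851·0.89762793) = 2.933245

x=103.828926 y=2.933245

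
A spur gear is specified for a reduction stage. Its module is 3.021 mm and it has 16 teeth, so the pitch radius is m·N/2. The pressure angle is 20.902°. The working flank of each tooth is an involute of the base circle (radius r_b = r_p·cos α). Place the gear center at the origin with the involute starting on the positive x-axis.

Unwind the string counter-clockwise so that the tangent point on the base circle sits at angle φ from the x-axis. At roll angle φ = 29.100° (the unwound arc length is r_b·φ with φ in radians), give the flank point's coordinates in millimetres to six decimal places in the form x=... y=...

x=25.304413 y=0.960776

pitch radius r_p = m·N/2 = 3.021·16/2 = 24.168000
base radius r_b = r_p·cos α = 24.168000·cos 20.902° = 22.577553
roll angle φ = 29.100° = 0.50789081 rad
x = r_b·(cos φ + φ·sin φ) = 22.577553·(0.87377222 + 0.50789081·0.48633538) = 25.304413
y = r_b·(sin φ − φ·cos φ) = 22.577553·(0.48633538 − 0.50789081·0.87377222) = 0.960776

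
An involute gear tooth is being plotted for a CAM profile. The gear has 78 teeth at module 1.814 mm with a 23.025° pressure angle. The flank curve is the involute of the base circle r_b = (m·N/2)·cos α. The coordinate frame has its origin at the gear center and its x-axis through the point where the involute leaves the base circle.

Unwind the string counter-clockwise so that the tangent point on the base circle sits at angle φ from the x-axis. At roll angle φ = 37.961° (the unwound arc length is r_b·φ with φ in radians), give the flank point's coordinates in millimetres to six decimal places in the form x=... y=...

x=77.870042 y=6.039293

pitch radius r_p = m·N/2 = 1.814·78/2 = 70.746000
base radius r_b = r_p·cos α = 70.746000·cos 23.025° = 65.109969
roll angle φ = 37.961° = 0.66254444 rad
x = r_b·(cos φ + φ·sin φ) = 65.109969·(0.78842964 + 0.66254444·0.61512495) = 77.870042
y = r_b·(sin φ − φ·cos φ) = 65.109969·(0.61512495 − 0.66254444·0.78842964) = 6.039293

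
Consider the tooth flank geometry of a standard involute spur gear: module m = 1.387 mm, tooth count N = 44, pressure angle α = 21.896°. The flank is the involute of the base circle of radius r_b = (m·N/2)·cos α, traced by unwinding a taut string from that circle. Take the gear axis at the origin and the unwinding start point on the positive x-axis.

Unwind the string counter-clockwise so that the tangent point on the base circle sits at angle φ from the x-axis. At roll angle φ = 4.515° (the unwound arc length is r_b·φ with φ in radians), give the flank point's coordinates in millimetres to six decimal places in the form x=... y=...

x=28.400560 y=0.004615

pitch radius r_p = m·N/2 = 1.387·44/2 = 30.514000
base radius r_b = r_p·cos α = 30.514000·cos 21.896° = 28.312790
roll angle φ = 4.515° = 0.07880162 rad
x = r_b·(cos φ + φ·sin φ) = 28.312790·(0.99689676 + 0.07880162·0.07872009) = 28.400560
y = r_b·(sin φ − φ·cos φ) = 28.312790·(0.07872009 − 0.07880162·0.99689676) = 0.004615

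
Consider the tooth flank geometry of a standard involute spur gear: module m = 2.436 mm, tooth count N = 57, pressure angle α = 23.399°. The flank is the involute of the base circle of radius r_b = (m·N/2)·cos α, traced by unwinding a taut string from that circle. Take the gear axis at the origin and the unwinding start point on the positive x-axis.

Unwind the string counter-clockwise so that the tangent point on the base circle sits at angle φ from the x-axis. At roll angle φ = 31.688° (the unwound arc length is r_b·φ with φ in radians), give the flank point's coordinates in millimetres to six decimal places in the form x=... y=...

x=72.728571 y=3.484214

pitch radius r_p = m·N/2 = 2.436·57/2 = 69.426000
base radius r_b = r_p·cos α = 69.426000·cos 23.399° = 63.716514
roll angle φ = 31.688° = 0.55305993 rad
x = r_b·(cos φ + φ·sin φ) = 63.716514·(0.85092115 + 0.55305993·0.52529345) = 72.728571
y = r_b·(sin φ − φ·cos φ) = 63.716514·(0.52529345 − 0.55305993·0.85092115) = 3.484214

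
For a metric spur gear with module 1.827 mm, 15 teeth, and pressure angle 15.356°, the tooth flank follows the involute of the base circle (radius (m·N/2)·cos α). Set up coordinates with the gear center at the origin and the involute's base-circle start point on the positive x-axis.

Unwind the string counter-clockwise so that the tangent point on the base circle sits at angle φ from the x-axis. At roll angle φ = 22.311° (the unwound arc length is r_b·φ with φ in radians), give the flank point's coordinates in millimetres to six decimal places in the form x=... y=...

pitch radius r_p = m·N/2 = 1.827·15/2 = 13.702500
base radius r_b = r_p·cos α = 13.702500·cos 15.356° = 13.213308
roll angle φ = 22.311° = 0.38940041 rad
x = r_b·(cos φ + φ·sin φ) = 13.213308·(0.92513685 + 0.38940041·0.37963378) = 14.177435
y = r_b·(sin φ − φ·cos φ) = 13.213308·(0.37963378 − 0.38940041·0.92513685) = 0.256141

x=14.177435 y=0.256141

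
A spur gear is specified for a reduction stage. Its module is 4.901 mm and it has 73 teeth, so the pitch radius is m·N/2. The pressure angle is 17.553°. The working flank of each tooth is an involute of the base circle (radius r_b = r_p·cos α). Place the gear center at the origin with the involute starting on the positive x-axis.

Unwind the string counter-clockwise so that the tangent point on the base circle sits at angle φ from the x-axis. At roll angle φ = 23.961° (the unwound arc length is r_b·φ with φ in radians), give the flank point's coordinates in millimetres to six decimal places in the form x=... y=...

x=184.825837 y=4.085841

pitch radius r_p = m·N/2 = 4.901·73/2 = 178.886500
base radius r_b = r_p·cos α = 178.886500·cos 17.553° = 170.557255
roll angle φ = 23.961° = 0.41819834 rad
x = r_b·(cos φ + φ·sin φ) = 170.557255·(0.91382210 + 0.41819834·0.40611472) = 184.825837
y = r_b·(sin φ − φ·cos φ) = 170.557255·(0.40611472 − 0.41819834·0.91382210) = 4.085841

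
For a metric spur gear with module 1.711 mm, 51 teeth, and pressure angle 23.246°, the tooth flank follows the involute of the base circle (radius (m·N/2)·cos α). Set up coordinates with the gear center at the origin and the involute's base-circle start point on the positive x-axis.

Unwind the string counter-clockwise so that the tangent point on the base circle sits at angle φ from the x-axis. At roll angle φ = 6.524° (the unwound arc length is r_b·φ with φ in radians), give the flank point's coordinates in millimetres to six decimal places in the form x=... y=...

pitch radius r_p = m·N/2 = 1.711·51/2 = 43.630500
base radius r_b = r_p·cos α = 43.630500·cos 23.246° = 40.088522
roll angle φ = 6.524° = 0.11386528 rad
x = r_b·(cos φ + φ·sin φ) = 40.088522·(0.99352435 + 0.11386528·0.11361939) = 40.347560
y = r_b·(sin φ − φ·cos φ) = 40.088522·(0.11361939 − 0.11386528·0.99352435) = 0.019702

x=40.347560 y=0.019702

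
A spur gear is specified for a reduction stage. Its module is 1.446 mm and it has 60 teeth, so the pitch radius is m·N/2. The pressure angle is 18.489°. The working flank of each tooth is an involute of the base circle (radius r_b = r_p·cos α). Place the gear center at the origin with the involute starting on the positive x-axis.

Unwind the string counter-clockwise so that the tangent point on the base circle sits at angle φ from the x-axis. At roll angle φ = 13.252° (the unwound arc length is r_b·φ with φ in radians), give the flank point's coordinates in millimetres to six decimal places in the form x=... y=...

pitch radius r_p = m·N/2 = 1.446·60/2 = 43.380000
base radius r_b = r_p·cos α = 43.380000·cos 18.489° = 41.140922
roll angle φ = 13.252° = 0.23129103 rad
x = r_b·(cos φ + φ·sin φ) = 41.140922·(0.97337126 + 0.23129103·0.22923437) = 42.226677
y = r_b·(sin φ − φ·cos φ) = 41.140922·(0.22923437 − 0.23129103·0.97337126) = 0.168773

x=42.226677 y=0.168773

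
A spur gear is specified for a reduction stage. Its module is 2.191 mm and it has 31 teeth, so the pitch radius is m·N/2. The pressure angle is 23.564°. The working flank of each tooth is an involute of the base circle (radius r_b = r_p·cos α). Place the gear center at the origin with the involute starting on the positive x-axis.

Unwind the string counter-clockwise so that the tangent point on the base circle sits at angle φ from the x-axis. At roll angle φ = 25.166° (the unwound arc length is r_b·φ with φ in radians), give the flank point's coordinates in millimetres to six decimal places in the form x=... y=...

x=33.988107 y=0.862407

pitch radius r_p = m·N/2 = 2.191·31/2 = 33.960500
base radius r_b = r_p·cos α = 33.960500·cos 23.564° = 31.128673
roll angle φ = 25.166° = 0.43922956 rad
x = r_b·(cos φ + φ·sin φ) = 31.128673·(0.90507956 + 0.43922956·0.42524228) = 33.988107
y = r_b·(sin φ − φ·cos φ) = 31.128673·(0.42524228 − 0.43922956·0.90507956) = 0.862407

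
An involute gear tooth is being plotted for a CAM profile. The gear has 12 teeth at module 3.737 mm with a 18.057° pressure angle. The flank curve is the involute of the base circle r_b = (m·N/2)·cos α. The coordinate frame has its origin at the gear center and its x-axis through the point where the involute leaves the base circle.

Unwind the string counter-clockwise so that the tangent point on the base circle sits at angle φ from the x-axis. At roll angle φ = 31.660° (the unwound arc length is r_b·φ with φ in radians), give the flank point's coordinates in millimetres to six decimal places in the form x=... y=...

x=24.327956 y=1.162692

pitch radius r_p = m·N/2 = 3.737·12/2 = 22.422000
base radius r_b = r_p·cos α = 22.422000·cos 18.057° = 21.317686
roll angle φ = 31.660° = 0.55257124 rad
x = r_b·(cos φ + φ·sin φ) = 21.317686·(0.85117775 + 0.55257124·0.52487754) = 24.327956
y = r_b·(sin φ − φ·cos φ) = 21.317686·(0.52487754 − 0.55257124·0.85117775) = 1.162692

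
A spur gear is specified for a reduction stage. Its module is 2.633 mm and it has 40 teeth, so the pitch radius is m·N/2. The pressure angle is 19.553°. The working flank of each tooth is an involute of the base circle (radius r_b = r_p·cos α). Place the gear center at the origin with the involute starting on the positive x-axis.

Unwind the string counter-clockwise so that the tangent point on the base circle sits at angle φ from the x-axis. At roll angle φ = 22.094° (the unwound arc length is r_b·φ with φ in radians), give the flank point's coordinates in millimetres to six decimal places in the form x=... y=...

pitch radius r_p = m·N/2 = 2.633·40/2 = 52.660000
base radius r_b = r_p·cos α = 52.660000·cos 19.553° = 49.623219
roll angle φ = 22.094° = 0.38561304 rad
x = r_b·(cos φ + φ·sin φ) = 49.623219·(0.92656802 + 0.38561304·0.37612724) = 53.176619
y = r_b·(sin φ − φ·cos φ) = 49.623219·(0.37612724 − 0.38561304·0.92656802) = 0.934431

x=53.176619 y=0.934431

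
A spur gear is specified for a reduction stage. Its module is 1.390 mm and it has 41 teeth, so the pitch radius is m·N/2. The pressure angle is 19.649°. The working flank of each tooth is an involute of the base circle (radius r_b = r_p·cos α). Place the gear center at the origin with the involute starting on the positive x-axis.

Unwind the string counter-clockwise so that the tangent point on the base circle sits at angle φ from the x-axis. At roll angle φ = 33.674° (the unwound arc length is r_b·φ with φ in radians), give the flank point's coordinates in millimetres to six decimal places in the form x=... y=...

pitch radius r_p = m·N/2 = 1.390·41/2 = 28.495000
base radius r_b = r_p·cos α = 28.495000·cos 19.649° = 26.835743
roll angle φ = 33.674° = 0.58772217 rad
x = r_b·(cos φ + φ·sin φ) = 26.835743·(0.83220582 + 0.58772217·0.55446684) = 31.077890
y = r_b·(sin φ − φ·cos φ) = 26.835743·(0.55446684 − 0.58772217·0.83220582) = 1.754012

x=31.077890 y=1.754012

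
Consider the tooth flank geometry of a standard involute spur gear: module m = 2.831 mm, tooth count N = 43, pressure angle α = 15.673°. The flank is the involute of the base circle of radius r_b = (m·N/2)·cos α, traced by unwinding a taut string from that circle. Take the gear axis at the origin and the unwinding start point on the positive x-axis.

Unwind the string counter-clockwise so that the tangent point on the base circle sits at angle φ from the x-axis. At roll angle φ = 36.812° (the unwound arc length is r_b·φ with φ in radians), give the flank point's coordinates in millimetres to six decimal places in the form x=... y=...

pitch radius r_p = m·N/2 = 2.831·43/2 = 60.866500
base radius r_b = r_p·cos α = 60.866500·cos 15.673° = 58.603432
roll angle φ = 36.812° = 0.64249060 rad
x = r_b·(cos φ + φ·sin φ) = 58.603432·(0.80060589 + 0.64249060·0.59919129) = 69.479096
y = r_b·(sin φ − φ·cos φ) = 58.603432·(0.59919129 − 0.64249060·0.80060589) = 4.970129

x=69.479096 y=4.970129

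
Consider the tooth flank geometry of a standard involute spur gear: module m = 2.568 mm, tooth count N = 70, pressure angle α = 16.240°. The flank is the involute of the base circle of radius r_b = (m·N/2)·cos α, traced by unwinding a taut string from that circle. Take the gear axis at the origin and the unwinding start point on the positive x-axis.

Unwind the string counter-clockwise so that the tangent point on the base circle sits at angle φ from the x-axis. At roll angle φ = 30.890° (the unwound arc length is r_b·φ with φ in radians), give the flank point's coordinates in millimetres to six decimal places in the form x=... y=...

x=97.938172 y=4.377915

pitch radius r_p = m·N/2 = 2.568·70/2 = 89.880000
base radius r_b = r_p·cos α = 89.880000·cos 16.240° = 86.293669
roll angle φ = 30.890° = 0.53913221 rad
x = r_b·(cos φ + φ·sin φ) = 86.293669·(0.85815452 + 0.53913221·0.51339148) = 97.938172
y = r_b·(sin φ − φ·cos φ) = 86.293669·(0.51339148 − 0.53913221·0.85815452) = 4.377915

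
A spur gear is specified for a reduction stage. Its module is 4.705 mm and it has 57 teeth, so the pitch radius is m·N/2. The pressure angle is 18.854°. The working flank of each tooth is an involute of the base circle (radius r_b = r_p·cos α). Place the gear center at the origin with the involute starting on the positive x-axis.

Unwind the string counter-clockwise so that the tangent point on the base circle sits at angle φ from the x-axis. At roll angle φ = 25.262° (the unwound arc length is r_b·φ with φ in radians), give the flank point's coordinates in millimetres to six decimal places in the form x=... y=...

x=138.639078 y=3.555510

pitch radius r_p = m·N/2 = 4.705·57/2 = 134.092500
base radius r_b = r_p·cos α = 134.092500·cos 18.854° = 126.897782
roll angle φ = 25.262° = 0.44090508 rad
x = r_b·(cos φ + φ·sin φ) = 126.897782·(0.90436579 + 0.44090508·0.42675816) = 138.639078
y = r_b·(sin φ − φ·cos φ) = 126.897782·(0.42675816 − 0.44090508·0.90436579) = 3.555510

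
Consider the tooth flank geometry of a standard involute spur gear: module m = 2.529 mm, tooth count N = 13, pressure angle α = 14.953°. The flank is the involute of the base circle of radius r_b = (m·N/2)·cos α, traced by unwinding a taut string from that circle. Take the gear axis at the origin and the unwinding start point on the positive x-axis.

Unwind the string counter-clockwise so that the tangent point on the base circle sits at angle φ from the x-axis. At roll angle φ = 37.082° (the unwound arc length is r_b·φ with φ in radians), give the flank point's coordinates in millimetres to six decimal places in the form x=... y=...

pitch radius r_p = m·N/2 = 2.529·13/2 = 16.438500
base radius r_b = r_p·cos α = 16.438500·cos 14.953° = 15.881856
roll angle φ = 37.082° = 0.64720299 rad
x = r_b·(cos φ + φ·sin φ) = 15.881856·(0.79777339 + 0.64720299·0.60295739) = 18.867792
y = r_b·(sin φ − φ·cos φ) = 15.881856·(0.60295739 − 0.64720299·0.79777339) = 1.375941

x=18.867792 y=1.375941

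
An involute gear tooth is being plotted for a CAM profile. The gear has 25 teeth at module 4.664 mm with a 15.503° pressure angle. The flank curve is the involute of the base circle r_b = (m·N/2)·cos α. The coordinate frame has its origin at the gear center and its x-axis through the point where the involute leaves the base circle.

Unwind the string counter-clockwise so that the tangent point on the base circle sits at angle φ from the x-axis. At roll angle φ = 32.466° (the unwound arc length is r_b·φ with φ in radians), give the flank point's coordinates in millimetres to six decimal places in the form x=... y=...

pitch radius r_p = m·N/2 = 4.664·25/2 = 58.300000
base radius r_b = r_p·cos α = 58.300000·cos 15.503° = 56.178840
roll angle φ = 32.466° = 0.56663859 rad
x = r_b·(cos φ + φ·sin φ) = 56.178840·(0.84371014 + 0.56663859·0.53679904) = 64.486633
y = r_b·(sin φ − φ·cos φ) = 56.178840·(0.53679904 − 0.56663859·0.84371014) = 3.298839

x=64.486633 y=3.298839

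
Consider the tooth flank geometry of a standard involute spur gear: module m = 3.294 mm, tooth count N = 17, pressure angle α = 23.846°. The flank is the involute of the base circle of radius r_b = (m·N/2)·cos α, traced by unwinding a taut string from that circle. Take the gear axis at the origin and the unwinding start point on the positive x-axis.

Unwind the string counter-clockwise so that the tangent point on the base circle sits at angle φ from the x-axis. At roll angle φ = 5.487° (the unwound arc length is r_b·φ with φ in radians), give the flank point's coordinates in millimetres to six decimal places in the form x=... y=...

pitch radius r_p = m·N/2 = 3.294·17/2 = 27.999000
base radius r_b = r_p·cos α = 27.999000·cos 23.846° = 25.608876
roll angle φ = 5.487° = 0.09576622 rad
x = r_b·(cos φ + φ·sin φ) = 25.608876·(0.99541792 + 0.09576622·0.09561990) = 25.726039
y = r_b·(sin φ − φ·cos φ) = 25.608876·(0.09561990 − 0.09576622·0.99541792) = 0.007490

x=25.726039 y=0.007490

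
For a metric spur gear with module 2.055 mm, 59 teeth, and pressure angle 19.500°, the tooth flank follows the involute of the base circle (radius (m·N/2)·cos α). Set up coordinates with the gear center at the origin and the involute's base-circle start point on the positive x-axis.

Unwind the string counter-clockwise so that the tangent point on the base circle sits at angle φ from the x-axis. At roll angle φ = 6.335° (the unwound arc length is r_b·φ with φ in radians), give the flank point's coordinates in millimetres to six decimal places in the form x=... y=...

pitch radius r_p = m·N/2 = 2.055·59/2 = 60.622500
base radius r_b = r_p·cos α = 60.622500·cos 19.500° = 57.145284
roll angle φ = 6.335° = 0.11056661 rad
x = r_b·(cos φ + φ·sin φ) = 57.145284·(0.99389374 + 0.11056661·0.11034147) = 57.493517
y = r_b·(sin φ − φ·cos φ) = 57.145284·(0.11034147 − 0.11056661·0.99389374) = 0.025716

x=57.493517 y=0.025716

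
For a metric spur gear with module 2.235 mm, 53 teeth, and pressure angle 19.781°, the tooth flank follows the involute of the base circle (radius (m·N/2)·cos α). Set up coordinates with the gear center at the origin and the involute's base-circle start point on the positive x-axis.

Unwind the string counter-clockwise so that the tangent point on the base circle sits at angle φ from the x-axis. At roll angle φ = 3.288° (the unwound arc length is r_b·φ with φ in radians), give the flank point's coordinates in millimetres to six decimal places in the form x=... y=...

x=55.824360 y=0.003510

pitch radius r_p = m·N/2 = 2.235·53/2 = 59.227500
base radius r_b = r_p·cos α = 59.227500·cos 19.781° = 55.732666
roll angle φ = 3.288° = 0.05738643 rad
x = r_b·(cos φ + φ·sin φ) = 55.732666·(0.99835385 + 0.05738643·0.05735493) = 55.824360
y = r_b·(sin φ − φ·cos φ) = 55.732666·(0.05735493 − 0.05738643·0.99835385) = 0.003510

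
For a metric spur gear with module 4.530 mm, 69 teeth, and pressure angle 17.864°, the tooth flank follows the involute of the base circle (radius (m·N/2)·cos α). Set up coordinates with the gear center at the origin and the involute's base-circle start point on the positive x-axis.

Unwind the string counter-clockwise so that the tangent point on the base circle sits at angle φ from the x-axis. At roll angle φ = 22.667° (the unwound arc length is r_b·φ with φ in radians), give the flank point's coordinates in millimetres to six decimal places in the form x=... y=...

x=159.939023 y=3.022301

pitch radius r_p = m·N/2 = 4.530·69/2 = 156.285000
base radius r_b = r_p·cos α = 156.285000·cos 17.864° = 148.750083
roll angle φ = 22.667° = 0.39561378 rad
x = r_b·(cos φ + φ·sin φ) = 148.750083·(0.92276020 + 0.39561378·0.38537463) = 159.939023
y = r_b·(sin φ − φ·cos φ) = 148.750083·(0.38537463 − 0.39561378·0.92276020) = 3.022301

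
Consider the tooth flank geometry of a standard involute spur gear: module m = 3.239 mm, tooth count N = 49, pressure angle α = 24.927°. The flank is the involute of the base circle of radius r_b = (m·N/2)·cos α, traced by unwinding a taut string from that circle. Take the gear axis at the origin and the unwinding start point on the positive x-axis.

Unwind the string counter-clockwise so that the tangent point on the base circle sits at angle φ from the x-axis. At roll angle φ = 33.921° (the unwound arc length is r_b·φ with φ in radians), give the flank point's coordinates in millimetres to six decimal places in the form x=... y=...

pitch radius r_p = m·N/2 = 3.239·49/2 = 79.355500
base radius r_b = r_p·cos α = 79.355500·cos 24.927° = 71.963178
roll angle φ = 33.921° = 0.59203314 rad
x = r_b·(cos φ + φ·sin φ) = 71.963178·(0.82980781 + 0.59203314·0.55804929) = 83.491066
y = r_b·(sin φ − φ·cos φ) = 71.963178·(0.55804929 − 0.59203314·0.82980781) = 4.805382

x=83.491066 y=4.805382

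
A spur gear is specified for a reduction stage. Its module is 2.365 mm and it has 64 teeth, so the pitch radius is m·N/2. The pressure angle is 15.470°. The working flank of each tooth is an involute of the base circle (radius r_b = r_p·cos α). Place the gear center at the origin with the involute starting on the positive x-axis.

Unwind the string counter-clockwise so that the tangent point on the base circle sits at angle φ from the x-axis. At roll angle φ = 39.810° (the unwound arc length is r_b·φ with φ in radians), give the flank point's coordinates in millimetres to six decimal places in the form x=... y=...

x=88.475642 y=7.768353

pitch radius r_p = m·N/2 = 2.365·64/2 = 75.680000
base radius r_b = r_p·cos α = 75.680000·cos 15.470° = 72.938132
roll angle φ = 39.810° = 0.69481558 rad
x = r_b·(cos φ + φ·sin φ) = 72.938132·(0.76817179 + 0.69481558·0.64024378) = 88.475642
y = r_b·(sin φ − φ·cos φ) = 72.938132·(0.64024378 − 0.69481558·0.76817179) = 7.768353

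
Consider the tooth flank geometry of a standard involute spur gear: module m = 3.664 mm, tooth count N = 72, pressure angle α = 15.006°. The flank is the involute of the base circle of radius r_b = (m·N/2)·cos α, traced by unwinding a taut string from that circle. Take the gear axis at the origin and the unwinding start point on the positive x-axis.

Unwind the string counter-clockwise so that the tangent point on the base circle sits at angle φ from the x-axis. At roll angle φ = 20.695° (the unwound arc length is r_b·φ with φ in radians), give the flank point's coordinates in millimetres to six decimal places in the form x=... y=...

x=135.447644 y=1.975241

pitch radius r_p = m·N/2 = 3.664·72/2 = 131.904000
base radius r_b = r_p·cos α = 131.904000·cos 15.006° = 127.405904
roll angle φ = 20.695° = 0.36119589 rad
x = r_b·(cos φ + φ·sin φ) = 127.405904·(0.93547487 + 0.36119589·0.35339321) = 135.447644
y = r_b·(sin φ − φ·cos φ) = 127.405904·(0.35339321 − 0.36119589·0.93547487) = 1.975241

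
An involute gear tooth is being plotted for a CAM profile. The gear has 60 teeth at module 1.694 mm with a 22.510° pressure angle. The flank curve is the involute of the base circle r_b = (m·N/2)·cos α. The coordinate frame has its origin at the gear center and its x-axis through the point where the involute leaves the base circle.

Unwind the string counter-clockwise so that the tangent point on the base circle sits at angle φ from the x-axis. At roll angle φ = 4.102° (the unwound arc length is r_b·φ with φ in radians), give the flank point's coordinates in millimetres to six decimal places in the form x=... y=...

x=47.068328 y=0.005740

pitch radius r_p = m·N/2 = 1.694·60/2 = 50.820000
base radius r_b = r_p·cos α = 50.820000·cos 22.510° = 46.948163
roll angle φ = 4.102° = 0.07159341 rad
x = r_b·(cos φ + φ·sin φ) = 46.948163·(0.99743829 + 0.07159341·0.07153226) = 47.068328
y = r_b·(sin φ − φ·cos φ) = 46.948163·(0.07153226 − 0.07159341·0.99743829) = 0.005740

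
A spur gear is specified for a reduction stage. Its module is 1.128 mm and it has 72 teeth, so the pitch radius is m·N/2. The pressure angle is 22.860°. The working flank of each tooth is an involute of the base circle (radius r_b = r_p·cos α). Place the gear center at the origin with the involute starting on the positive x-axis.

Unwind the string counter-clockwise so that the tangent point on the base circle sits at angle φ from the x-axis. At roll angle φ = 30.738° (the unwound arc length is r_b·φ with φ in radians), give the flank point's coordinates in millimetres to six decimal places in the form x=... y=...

pitch radius r_p = m·N/2 = 1.128·72/2 = 40.608000
base radius r_b = r_p·cos α = 40.608000·cos 22.860° = 37.418519
roll angle φ = 30.738° = 0.53647931 rad
x = r_b·(cos φ + φ·sin φ) = 37.418519·(0.85951348 + 0.53647931·0.51111308) = 42.421939
y = r_b·(sin φ − φ·cos φ) = 37.418519·(0.51111308 − 0.53647931·0.85951348) = 1.870997

x=42.421939 y=1.870997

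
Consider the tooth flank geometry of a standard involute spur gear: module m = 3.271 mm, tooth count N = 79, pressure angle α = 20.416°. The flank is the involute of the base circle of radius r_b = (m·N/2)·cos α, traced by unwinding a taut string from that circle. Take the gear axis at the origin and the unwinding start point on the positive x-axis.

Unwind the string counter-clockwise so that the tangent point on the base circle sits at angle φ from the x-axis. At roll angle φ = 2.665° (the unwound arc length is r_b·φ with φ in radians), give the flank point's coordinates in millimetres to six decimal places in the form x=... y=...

x=121.219384 y=0.004061

pitch radius r_p = m·N/2 = 3.271·79/2 = 129.204500
base radius r_b = r_p·cos α = 129.204500·cos 20.416° = 121.088469
roll angle φ = 2.665° = 0.04651302 rad
x = r_b·(cos φ + φ·sin φ) = 121.088469·(0.99891846 + 0.04651302·0.04649625) = 121.219384
y = r_b·(sin φ − φ·cos φ) = 121.088469·(0.04649625 − 0.04651302·0.99891846) = 0.004061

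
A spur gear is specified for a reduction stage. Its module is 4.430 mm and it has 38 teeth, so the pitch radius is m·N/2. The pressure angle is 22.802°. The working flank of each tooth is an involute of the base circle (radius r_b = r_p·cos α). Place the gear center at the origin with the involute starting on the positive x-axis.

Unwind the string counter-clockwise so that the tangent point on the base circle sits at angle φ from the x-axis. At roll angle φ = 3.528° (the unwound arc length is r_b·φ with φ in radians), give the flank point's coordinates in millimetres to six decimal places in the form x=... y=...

x=77.739039 y=0.006036

pitch radius r_p = m·N/2 = 4.430·38/2 = 84.170000
base radius r_b = r_p·cos α = 84.170000·cos 22.802° = 77.592083
roll angle φ = 3.528° = 0.06157522 rad
x = r_b·(cos φ + φ·sin φ) = 77.592083·(0.99810485 + 0.06157522·0.06153631) = 77.739039
y = r_b·(sin φ − φ·cos φ) = 77.592083·(0.06153631 − 0.06157522·0.99810485) = 0.006036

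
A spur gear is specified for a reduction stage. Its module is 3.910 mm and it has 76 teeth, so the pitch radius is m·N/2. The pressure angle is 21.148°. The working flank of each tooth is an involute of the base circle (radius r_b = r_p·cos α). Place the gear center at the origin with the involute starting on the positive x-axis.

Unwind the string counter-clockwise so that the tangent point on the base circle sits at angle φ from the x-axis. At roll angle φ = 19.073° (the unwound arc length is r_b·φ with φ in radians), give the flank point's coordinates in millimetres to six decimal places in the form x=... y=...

pitch radius r_p = m·N/2 = 3.910·76/2 = 148.580000
base radius r_b = r_p·cos α = 148.580000·cos 21.148° = 138.573377
roll angle φ = 19.073° = 0.33288665 rad
x = r_b·(cos φ + φ·sin φ) = 138.573377·(0.94510301 + 0.33288665·0.32677257) = 146.039881
y = r_b·(sin φ − φ·cos φ) = 138.573377·(0.32677257 − 0.33288665·0.94510301) = 1.685107

x=146.039881 y=1.685107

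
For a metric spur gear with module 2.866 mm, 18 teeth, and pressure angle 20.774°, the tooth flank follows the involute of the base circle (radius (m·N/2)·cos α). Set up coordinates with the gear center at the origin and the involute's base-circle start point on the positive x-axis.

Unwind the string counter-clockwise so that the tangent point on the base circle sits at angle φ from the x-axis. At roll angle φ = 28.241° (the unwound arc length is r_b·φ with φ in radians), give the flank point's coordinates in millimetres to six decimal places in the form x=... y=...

pitch radius r_p = m·N/2 = 2.866·18/2 = 25.794000
base radius r_b = r_p·cos α = 25.794000·cos 20.774° = 24.117048
roll angle φ = 28.241° = 0.49289843 rad
x = r_b·(cos φ + φ·sin φ) = 24.117048·(0.88096508 + 0.49289843·0.47318129) = 26.871103
y = r_b·(sin φ − φ·cos φ) = 24.117048·(0.47318129 − 0.49289843·0.88096508) = 0.939479

x=26.871103 y=0.939479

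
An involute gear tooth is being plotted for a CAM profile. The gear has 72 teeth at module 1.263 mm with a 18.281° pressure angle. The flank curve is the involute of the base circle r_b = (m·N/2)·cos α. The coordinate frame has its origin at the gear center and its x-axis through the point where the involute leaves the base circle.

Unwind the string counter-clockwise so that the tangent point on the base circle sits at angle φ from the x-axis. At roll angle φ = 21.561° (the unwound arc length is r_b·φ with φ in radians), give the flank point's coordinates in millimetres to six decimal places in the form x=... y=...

x=46.122707 y=0.756083

pitch radius r_p = m·N/2 = 1.263·72/2 = 45.468000
base radius r_b = r_p·cos α = 45.468000·cos 18.281° = 43.173210
roll angle φ = 21.561° = 0.37631044 rad
x = r_b·(cos φ + φ·sin φ) = 43.173210·(0.93002684 + 0.37631044·0.36749159) = 46.122707
y = r_b·(sin φ − φ·cos φ) = 43.173210·(0.36749159 − 0.37631044·0.93002684) = 0.756083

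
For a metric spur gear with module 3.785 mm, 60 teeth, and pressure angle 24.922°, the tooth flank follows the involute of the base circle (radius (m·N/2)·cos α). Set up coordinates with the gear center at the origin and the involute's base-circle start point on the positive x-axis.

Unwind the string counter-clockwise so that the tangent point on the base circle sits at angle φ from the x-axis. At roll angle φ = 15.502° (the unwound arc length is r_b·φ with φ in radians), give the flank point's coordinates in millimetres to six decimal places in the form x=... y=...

pitch radius r_p = m·N/2 = 3.785·60/2 = 113.550000
base radius r_b = r_p·cos α = 113.550000·cos 24.922° = 102.976483
roll angle φ = 15.502° = 0.27056094 rad
x = r_b·(cos φ + φ·sin φ) = 102.976483·(0.96362112 + 0.27056094·0.26727201) = 106.676891
y = r_b·(sin φ − φ·cos φ) = 102.976483·(0.26727201 − 0.27056094·0.96362112) = 0.674885

x=106.676891 y=0.674885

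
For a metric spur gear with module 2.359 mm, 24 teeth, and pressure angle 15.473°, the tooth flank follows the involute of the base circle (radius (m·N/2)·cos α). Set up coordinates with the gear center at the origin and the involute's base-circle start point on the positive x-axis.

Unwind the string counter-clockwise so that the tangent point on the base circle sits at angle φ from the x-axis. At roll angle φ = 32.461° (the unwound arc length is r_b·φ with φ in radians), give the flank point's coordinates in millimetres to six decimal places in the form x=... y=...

pitch radius r_p = m·N/2 = 2.359·24/2 = 28.308000
base radius r_b = r_p·cos α = 28.308000·cos 15.473° = 27.282013
roll angle φ = 32.461° = 0.56655133 rad
x = r_b·(cos φ + φ·sin φ) = 27.282013·(0.84375698 + 0.56655133·0.53672541) = 31.315371
y = r_b·(sin φ − φ·cos φ) = 27.282013·(0.53672541 − 0.56655133·0.84375698) = 1.601284

x=31.315371 y=1.601284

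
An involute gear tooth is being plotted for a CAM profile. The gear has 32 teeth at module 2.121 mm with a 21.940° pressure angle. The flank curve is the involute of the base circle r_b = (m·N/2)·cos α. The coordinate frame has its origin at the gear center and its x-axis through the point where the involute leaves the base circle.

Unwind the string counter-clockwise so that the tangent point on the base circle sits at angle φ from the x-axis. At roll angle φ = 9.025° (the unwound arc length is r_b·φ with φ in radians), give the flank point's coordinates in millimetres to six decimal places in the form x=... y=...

x=31.866295 y=0.040906

pitch radius r_p = m·N/2 = 2.121·32/2 = 33.936000
base radius r_b = r_p·cos α = 33.936000·cos 21.940° = 31.478207
roll angle φ = 9.025° = 0.15751596 rad
x = r_b·(cos φ + φ·sin φ) = 31.478207·(0.98761999 + 0.15751596·0.15686541) = 31.866295
y = r_b·(sin φ − φ·cos φ) = 31.478207·(0.15686541 − 0.15751596·0.98761999) = 0.040906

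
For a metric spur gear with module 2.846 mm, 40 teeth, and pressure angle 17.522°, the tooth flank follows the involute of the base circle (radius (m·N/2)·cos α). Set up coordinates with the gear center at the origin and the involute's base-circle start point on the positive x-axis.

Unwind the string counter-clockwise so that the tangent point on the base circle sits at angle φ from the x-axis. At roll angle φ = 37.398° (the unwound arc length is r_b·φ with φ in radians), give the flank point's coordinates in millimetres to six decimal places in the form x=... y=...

pitch radius r_p = m·N/2 = 2.846·40/2 = 56.920000
base radius r_b = r_p·cos α = 56.920000·cos 17.522° = 54.278993
roll angle φ = 37.398° = 0.65271823 rad
x = r_b·(cos φ + φ·sin φ) = 54.278993·(0.79443582 + 0.65271823·0.60734811) = 64.638844
y = r_b·(sin φ − φ·cos φ) = 54.278993·(0.60734811 − 0.65271823·0.79443582) = 4.820266

x=64.638844 y=4.820266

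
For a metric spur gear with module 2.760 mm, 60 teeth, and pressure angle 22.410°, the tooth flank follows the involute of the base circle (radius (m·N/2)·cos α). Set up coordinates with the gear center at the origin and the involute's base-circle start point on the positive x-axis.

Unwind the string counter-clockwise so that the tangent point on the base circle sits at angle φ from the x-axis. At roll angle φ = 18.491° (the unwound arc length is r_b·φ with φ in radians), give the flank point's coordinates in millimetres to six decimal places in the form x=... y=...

x=80.430034 y=0.848769

pitch radius r_p = m·N/2 = 2.760·60/2 = 82.800000
base radius r_b = r_p·cos α = 82.800000·cos 22.410° = 76.546903
roll angle φ = 18.491° = 0.32272883 rad
x = r_b·(cos φ + φ·sin φ) = 76.546903·(0.94837349 + 0.32272883·0.31715569) = 80.430034
y = r_b·(sin φ − φ·cos φ) = 76.546903·(0.31715569 − 0.32272883·0.94837349) = 0.848769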